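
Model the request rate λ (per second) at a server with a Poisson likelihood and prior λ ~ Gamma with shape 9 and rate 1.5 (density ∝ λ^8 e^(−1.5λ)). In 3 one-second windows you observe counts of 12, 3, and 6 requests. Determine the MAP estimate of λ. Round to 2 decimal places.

Σxᵢ = 12+3+6 = 21, with n = 3.
Posterior ∝ λ^8e^(−1.5λ) · λ^21e^(−3λ) = λ^29e^(−4.5λ), i.e. Gamma(shape=30, rate=4.5).
The mode of a Gamma(a, b) with a ≥ 1 (shape–rate) is (a−1)/b = 29/4.5 ≈ 6.44.

λ̂_MAP = 6.44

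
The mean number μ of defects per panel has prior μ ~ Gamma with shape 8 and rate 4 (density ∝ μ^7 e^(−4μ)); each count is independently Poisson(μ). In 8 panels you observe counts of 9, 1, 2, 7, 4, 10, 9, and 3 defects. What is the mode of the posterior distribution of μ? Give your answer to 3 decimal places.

Σxᵢ = 9+1+2+7+4+10+9+3 = 45, with n = 8.
Posterior ∝ μ^7e^(−4μ) · μ^45e^(−8μ) = μ^52e^(−12μ), i.e. Gamma(shape=53, rate=12).
The mode of a Gamma(a, b) with a ≥ 1 (shape–rate) is (a−1)/b = 52/12 ≈ 4.333.

μ̂_MAP = 4.333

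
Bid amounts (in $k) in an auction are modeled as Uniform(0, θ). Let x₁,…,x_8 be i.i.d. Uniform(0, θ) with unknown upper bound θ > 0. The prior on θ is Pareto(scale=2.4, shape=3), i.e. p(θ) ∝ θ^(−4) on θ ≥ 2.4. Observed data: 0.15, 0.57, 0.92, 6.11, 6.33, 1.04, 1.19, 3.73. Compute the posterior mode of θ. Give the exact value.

θ̂_MAP = 6.33

The Uniform(0, θ) likelihood is θ^(−n) for θ ≥ max(xᵢ), zero otherwise. Here max(xᵢ) = 6.33.
Posterior ∝ θ^(−4) · θ^(−8) = θ^(−12) on θ ≥ max(2.4, 6.33) = 6.33.
This density is strictly decreasing in θ, so the posterior mode lies at the lower boundary of the support.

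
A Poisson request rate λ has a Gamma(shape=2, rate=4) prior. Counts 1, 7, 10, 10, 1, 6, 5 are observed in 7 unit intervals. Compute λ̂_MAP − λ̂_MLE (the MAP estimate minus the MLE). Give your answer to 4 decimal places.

MAP − MLE = -1.9870

Σxᵢ = 40. Posterior is Gamma(42, 11); MAP = (42−1)/11 = 41/11 ≈ 3.72727.
MLE = x̄ = 40/7 ≈ 5.71429.
Difference = 41/11 − 40/7 = -153/77 ≈ -1.9870.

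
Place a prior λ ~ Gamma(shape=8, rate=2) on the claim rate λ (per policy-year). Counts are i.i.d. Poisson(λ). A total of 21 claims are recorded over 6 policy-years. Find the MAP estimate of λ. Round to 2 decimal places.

λ̂_MAP = 3.50

Σxᵢ = 21, n = 6.
Posterior ∝ λ^7e^(−2λ) · λ^21e^(−6λ) = λ^28e^(−8λ), i.e. Gamma(shape=29, rate=8).
The mode of a Gamma(a, b) with a ≥ 1 (shape–rate) is (a−1)/b = 28/8 ≈ 3.50.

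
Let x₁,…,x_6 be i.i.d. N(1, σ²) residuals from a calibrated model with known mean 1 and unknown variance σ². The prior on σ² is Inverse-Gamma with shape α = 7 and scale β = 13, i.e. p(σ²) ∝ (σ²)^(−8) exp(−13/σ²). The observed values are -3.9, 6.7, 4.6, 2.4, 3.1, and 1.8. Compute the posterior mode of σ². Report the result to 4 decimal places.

σ̂²_MAP = 4.6577

Sum of squared deviations about the known mean: SS = (-3.9−1)² + (6.7−1)² + (4.6−1)² + (2.4−1)² + (3.1−1)² + (1.8−1)² = 76.47.
The Normal likelihood contributes (σ²)^(−n/2) exp(−SS/(2σ²)), so the posterior is Inverse-Gamma(α + n/2, β + SS/2) = Inverse-Gamma(10, 51.235).
The mode of Inverse-Gamma(a, b) is b/(a+1) = 51.235/11 ≈ 4.6577.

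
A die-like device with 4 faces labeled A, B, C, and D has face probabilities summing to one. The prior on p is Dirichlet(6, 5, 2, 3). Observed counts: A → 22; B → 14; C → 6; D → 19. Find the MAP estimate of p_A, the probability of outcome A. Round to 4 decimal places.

MAP estimate of p_A = 0.3699

The posterior is Dirichlet(αᵢ + nᵢ) = Dirichlet(28, 19, 8, 22).
For a Dirichlet(a₁,…,a_K) with all aᵢ > 1, the mode has j-th component (aⱼ − 1)/(Σaᵢ − K).
Here Σaᵢ = 77 and K = 4, so p_A = (28 − 1)/(77 − 4) = 27/73 ≈ 0.3699.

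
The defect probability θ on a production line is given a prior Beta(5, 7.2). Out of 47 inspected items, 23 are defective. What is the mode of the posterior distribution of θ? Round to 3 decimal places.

Prior: Beta(5, 7.2).
Data: 23 successes in 47 trials. The binomial likelihood contributes θ^23(1−θ)^24, so the posterior is Beta(5+23, 7.2+24) = Beta(28, 31.2).
For Beta(a, b) with a, b > 1 the mode is (a−1)/(a+b−2) = 27/57.2 ≈ 0.472.

θ̂_MAP = 0.472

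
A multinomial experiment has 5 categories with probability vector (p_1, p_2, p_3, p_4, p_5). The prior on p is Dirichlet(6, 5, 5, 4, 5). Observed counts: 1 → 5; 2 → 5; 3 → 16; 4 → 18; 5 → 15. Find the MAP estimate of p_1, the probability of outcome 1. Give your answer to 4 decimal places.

MAP estimate: 0.1266

The posterior is Dirichlet(αᵢ + nᵢ) = Dirichlet(11, 10, 21, 22, 20).
For a Dirichlet(a₁,…,a_K) with all aᵢ > 1, the mode has j-th component (aⱼ − 1)/(Σaᵢ − K).
Here Σaᵢ = 84 and K = 5, so p_1 = (11 − 1)/(84 − 5) = 10/79 ≈ 0.1266.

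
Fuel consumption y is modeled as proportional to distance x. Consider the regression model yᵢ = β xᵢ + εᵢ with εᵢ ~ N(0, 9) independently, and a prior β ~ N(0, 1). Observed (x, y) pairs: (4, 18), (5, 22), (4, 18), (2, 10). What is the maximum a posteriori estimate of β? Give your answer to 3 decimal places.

log p(β | y) = −Σ(yᵢ − βxᵢ)²/(2·9) − β²/(2·1) + const.
Setting the derivative to zero: Σxᵢ(yᵢ − βxᵢ)/9 − β/1 = 0, so β = Σxᵢyᵢ / (Σxᵢ² + σ²/τ²).
Σxᵢyᵢ = 4·18 + 5·22 + 4·18 + 2·10 = 274; Σxᵢ² = 61; σ²/τ² = 9.
β̂_MAP = 274 / (61 + 9) = 274/70 ≈ 3.914.

β̂_MAP = 3.914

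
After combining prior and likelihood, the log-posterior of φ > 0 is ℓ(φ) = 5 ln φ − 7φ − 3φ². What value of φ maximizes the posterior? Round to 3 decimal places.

ℓ'(φ) = 5/φ − 7 − 6φ. Setting this to zero and multiplying by φ: 6φ² + 7φ − 5 = 0.
φ = (−7 + √(7² + 4·6·5)) / (2·6) = (−7 + √169) / 12 = (−7 + 13)/12 = 1/2.
ℓ''(φ) = −5/φ² − 6 < 0, confirming a maximum.

φ̂_MAP = 0.500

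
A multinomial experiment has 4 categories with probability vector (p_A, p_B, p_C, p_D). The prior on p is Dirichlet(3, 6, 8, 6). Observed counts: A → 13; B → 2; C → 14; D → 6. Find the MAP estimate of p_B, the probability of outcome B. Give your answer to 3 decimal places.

MAP estimate of p_B = 0.130

The posterior is Dirichlet(αᵢ + nᵢ) = Dirichlet(16, 8, 22, 12).
For a Dirichlet(a₁,…,a_K) with all aᵢ > 1, the mode has j-th component (aⱼ − 1)/(Σaᵢ − K).
Here Σaᵢ = 58 and K = 4, so p_B = (8 − 1)/(58 − 4) = 7/54 ≈ 0.130.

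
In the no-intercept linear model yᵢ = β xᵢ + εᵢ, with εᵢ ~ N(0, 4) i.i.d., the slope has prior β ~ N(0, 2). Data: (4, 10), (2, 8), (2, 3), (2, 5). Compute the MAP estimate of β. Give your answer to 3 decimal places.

log p(β | y) = −Σ(yᵢ − βxᵢ)²/(2·4) − β²/(2·2) + const.
Setting the derivative to zero: Σxᵢ(yᵢ − βxᵢ)/4 − β/2 = 0, so β = Σxᵢyᵢ / (Σxᵢ² + σ²/τ²).
Σxᵢyᵢ = 4·10 + 2·8 + 2·3 + 2·5 = 72; Σxᵢ² = 28; σ²/τ² = 2.
β̂_MAP = 72 / (28 + 2) = 72/30 ≈ 2.400.

β̂_MAP = 2.400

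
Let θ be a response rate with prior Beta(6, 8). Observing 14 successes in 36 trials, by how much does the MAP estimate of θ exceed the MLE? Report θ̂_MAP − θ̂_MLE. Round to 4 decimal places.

Posterior is Beta(20, 30); MAP = (20−1)/(50−2) = 19/48 ≈ 0.39583.
MLE ignores the prior: θ̂_MLE = k/n = 14/36 ≈ 0.38889.
Difference = 19/48 − 14/36 = 1/144 ≈ 0.0069.

MAP − MLE = 0.0069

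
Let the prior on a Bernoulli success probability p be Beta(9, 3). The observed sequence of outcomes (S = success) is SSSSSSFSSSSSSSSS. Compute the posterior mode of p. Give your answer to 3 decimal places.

p̂_MAP = 0.885

Prior: Beta(9, 3).
Data: 15 successes in 16 trials (from the sequence). The binomial likelihood contributes p^15(1−p)^1, so the posterior is Beta(9+15, 3+1) = Beta(24, 4).
For Beta(a, b) with a, b > 1 the mode is (a−1)/(a+b−2) = 23/26 ≈ 0.885.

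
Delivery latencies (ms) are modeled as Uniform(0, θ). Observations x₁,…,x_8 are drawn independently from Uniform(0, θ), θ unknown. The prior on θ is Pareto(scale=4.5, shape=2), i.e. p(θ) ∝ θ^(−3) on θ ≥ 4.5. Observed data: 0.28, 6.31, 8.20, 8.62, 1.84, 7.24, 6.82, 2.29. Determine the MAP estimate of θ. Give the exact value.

θ̂_MAP = 8.62

The Uniform(0, θ) likelihood is θ^(−n) for θ ≥ max(xᵢ), zero otherwise. Here max(xᵢ) = 8.62.
Posterior ∝ θ^(−3) · θ^(−8) = θ^(−11) on θ ≥ max(4.5, 8.62) = 8.62.
This density is strictly decreasing in θ, so the posterior mode lies at the lower boundary of the support.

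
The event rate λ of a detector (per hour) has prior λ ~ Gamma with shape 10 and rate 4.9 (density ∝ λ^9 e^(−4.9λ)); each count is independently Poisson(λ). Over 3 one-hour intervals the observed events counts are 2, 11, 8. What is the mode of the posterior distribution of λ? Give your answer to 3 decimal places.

Σxᵢ = 2+11+8 = 21, with n = 3.
Posterior ∝ λ^9e^(−4.9λ) · λ^21e^(−3λ) = λ^30e^(−7.9λ), i.e. Gamma(shape=31, rate=7.9).
The mode of a Gamma(a, b) with a ≥ 1 (shape–rate) is (a−1)/b = 30/7.9 ≈ 3.797.

λ̂_MAP = 3.797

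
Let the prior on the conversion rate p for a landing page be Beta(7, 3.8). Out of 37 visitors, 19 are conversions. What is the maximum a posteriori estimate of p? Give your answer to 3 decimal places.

p̂_MAP = 0.546

Prior: Beta(7, 3.8).
Data: 19 successes in 37 trials. The binomial likelihood contributes p^19(1−p)^18, so the posterior is Beta(7+19, 3.8+18) = Beta(26, 21.8).
For Beta(a, b) with a, b > 1 the mode is (a−1)/(a+b−2) = 25/45.8 ≈ 0.546.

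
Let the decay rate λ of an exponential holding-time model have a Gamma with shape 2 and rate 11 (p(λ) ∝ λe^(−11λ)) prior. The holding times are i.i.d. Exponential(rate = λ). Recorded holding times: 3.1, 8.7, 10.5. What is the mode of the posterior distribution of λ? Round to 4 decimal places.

The Exponential(rate=λ) likelihood is ∝ λ^n e^(−λΣtᵢ). Here n = 3 and Σtᵢ = 3.1 + 8.7 + 10.5 = 22.3.
Posterior ∝ λe^(−11λ) · λ^3e^(−22.3λ) = λ^4e^(−33.3λ), i.e. Gamma(5, 33.3).
Mode = (a−1)/b = 4/33.3 ≈ 0.1201.

λ̂_MAP = 0.1201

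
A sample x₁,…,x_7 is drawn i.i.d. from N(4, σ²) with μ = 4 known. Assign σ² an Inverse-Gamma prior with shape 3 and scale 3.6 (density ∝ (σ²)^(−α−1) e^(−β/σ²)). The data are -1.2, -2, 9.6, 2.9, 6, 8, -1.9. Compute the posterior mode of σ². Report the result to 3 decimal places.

σ̂²_MAP = 10.508

Sum of squared deviations about the known mean: SS = (-1.2−4)² + (-2−4)² + (9.6−4)² + (2.9−4)² + (6−4)² + (8−4)² + (-1.9−4)² = 150.42.
The Normal likelihood contributes (σ²)^(−n/2) exp(−SS/(2σ²)), so the posterior is Inverse-Gamma(α + n/2, β + SS/2) = Inverse-Gamma(6.5, 78.81).
The mode of Inverse-Gamma(a, b) is b/(a+1) = 78.81/7.5 ≈ 10.508.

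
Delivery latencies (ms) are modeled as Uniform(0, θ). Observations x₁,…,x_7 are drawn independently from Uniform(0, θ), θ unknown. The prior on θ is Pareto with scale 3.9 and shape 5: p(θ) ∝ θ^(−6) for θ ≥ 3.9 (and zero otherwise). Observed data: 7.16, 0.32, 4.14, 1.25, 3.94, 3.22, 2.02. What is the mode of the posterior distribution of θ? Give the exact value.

The Uniform(0, θ) likelihood is θ^(−n) for θ ≥ max(xᵢ), zero otherwise. Here max(xᵢ) = 7.16.
Posterior ∝ θ^(−6) · θ^(−7) = θ^(−13) on θ ≥ max(3.9, 7.16) = 7.16.
This density is strictly decreasing in θ, so the posterior mode lies at the lower boundary of the support.

θ̂_MAP = 7.16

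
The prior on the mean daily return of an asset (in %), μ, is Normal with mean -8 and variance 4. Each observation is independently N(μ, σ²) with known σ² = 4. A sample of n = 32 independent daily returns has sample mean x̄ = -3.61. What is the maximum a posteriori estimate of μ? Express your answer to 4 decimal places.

n = 32, x̄ = -3.61.
For a Normal prior and Normal likelihood with known variance, the posterior is Normal; its mode equals its mean, the precision-weighted average.
Prior precision 1/σ₀² = 1/4 = 0.25; data precision n/σ² = 32/4 = 8.
μ̂ = (0.25·(-8) + 8·(-3.61)) / (0.25 + 8) = (-30.88)/8.25 = -3088/825 ≈ -3.7430.

μ̂_MAP = -3.7430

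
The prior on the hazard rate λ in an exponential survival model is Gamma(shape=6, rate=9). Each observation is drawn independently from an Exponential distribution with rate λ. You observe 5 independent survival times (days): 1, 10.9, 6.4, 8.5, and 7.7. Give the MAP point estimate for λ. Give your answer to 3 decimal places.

λ̂_MAP = 0.230

The Exponential(rate=λ) likelihood is ∝ λ^n e^(−λΣtᵢ). Here n = 5 and Σtᵢ = 1 + 10.9 + 6.4 + 8.5 + 7.7 = 34.5.
Posterior ∝ λ^5e^(−9λ) · λ^5e^(−34.5λ) = λ^10e^(−43.5λ), i.e. Gamma(11, 43.5).
Mode = (a−1)/b = 10/43.5 ≈ 0.230.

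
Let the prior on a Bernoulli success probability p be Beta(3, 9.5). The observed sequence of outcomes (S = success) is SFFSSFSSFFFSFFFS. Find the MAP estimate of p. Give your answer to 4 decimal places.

Prior: Beta(3, 9.5).
Data: 7 successes in 16 trials (from the sequence). The binomial likelihood contributes p^7(1−p)^9, so the posterior is Beta(3+7, 9.5+9) = Beta(10, 18.5).
For Beta(a, b) with a, b > 1 the mode is (a−1)/(a+b−2) = 9/26.5 ≈ 0.3396.

p̂_MAP = 0.3396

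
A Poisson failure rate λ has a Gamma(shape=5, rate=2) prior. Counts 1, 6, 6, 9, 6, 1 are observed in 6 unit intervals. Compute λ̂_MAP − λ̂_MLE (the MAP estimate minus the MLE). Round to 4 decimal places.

MAP − MLE = -0.7083

Σxᵢ = 29. Posterior is Gamma(34, 8); MAP = (34−1)/8 = 33/8 ≈ 4.12500.
MLE = x̄ = 29/6 ≈ 4.83333.
Difference = 33/8 − 29/6 = -17/24 ≈ -0.7083.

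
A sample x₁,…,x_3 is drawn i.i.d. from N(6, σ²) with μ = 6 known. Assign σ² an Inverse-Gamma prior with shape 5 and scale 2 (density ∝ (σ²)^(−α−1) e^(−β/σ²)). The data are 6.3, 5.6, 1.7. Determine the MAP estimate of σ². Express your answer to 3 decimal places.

σ̂²_MAP = 1.516

Sum of squared deviations about the known mean: SS = (6.3−6)² + (5.6−6)² + (1.7−6)² = 18.74.
The Normal likelihood contributes (σ²)^(−n/2) exp(−SS/(2σ²)), so the posterior is Inverse-Gamma(α + n/2, β + SS/2) = Inverse-Gamma(6.5, 11.37).
The mode of Inverse-Gamma(a, b) is b/(a+1) = 11.37/7.5 ≈ 1.516.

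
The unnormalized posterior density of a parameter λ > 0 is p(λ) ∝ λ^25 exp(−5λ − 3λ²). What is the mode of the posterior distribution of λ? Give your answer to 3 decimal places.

ℓ'(λ) = 25/λ − 5 − 6λ. Setting this to zero and multiplying by λ: 6λ² + 5λ − 25 = 0.
λ = (−5 + √(5² + 4·6·25)) / (2·6) = (−5 + √625) / 12 = (−5 + 25)/12 = 5/3.
ℓ''(λ) = −25/λ² − 6 < 0, confirming a maximum.

λ̂_MAP = 1.667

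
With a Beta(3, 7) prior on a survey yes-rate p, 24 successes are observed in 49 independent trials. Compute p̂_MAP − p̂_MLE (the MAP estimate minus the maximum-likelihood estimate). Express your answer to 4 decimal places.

Posterior is Beta(27, 32); MAP = (27−1)/(59−2) = 26/57 ≈ 0.45614.
MLE ignores the prior: p̂_MLE = k/n = 24/49 ≈ 0.48980.
Difference = 26/57 − 24/49 = -94/2793 ≈ -0.0337.

MAP − MLE = -0.0337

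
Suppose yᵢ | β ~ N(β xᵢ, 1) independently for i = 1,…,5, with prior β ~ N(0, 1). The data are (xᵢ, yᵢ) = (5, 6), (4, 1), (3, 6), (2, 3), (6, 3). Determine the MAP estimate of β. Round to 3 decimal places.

β̂_MAP = 0.835

log p(β | y) = −Σ(yᵢ − βxᵢ)²/(2·1) − β²/(2·1) + const.
Setting the derivative to zero: Σxᵢ(yᵢ − βxᵢ)/1 − β/1 = 0, so β = Σxᵢyᵢ / (Σxᵢ² + σ²/τ²).
Σxᵢyᵢ = 5·6 + 4·1 + 3·6 + 2·3 + 6·3 = 76; Σxᵢ² = 90; σ²/τ² = 1.
β̂_MAP = 76 / (90 + 1) = 76/91 ≈ 0.835.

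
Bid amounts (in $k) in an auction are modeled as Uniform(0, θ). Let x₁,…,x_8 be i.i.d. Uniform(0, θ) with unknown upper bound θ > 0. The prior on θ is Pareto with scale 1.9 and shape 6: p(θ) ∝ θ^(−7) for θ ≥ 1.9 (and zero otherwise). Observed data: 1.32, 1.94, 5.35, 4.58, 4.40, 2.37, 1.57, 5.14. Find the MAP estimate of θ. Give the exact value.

θ̂_MAP = 5.35

The Uniform(0, θ) likelihood is θ^(−n) for θ ≥ max(xᵢ), zero otherwise. Here max(xᵢ) = 5.35.
Posterior ∝ θ^(−7) · θ^(−8) = θ^(−15) on θ ≥ max(1.9, 5.35) = 5.35.
This density is strictly decreasing in θ, so the posterior mode lies at the lower boundary of the support.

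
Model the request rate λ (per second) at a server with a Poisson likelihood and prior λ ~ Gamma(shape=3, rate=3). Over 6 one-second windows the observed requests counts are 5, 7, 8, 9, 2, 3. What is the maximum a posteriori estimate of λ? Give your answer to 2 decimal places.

λ̂_MAP = 4.00

Σxᵢ = 5+7+8+9+2+3 = 34, with n = 6.
Posterior ∝ λ^2e^(−3λ) · λ^34e^(−6λ) = λ^36e^(−9λ), i.e. Gamma(shape=37, rate=9).
The mode of a Gamma(a, b) with a ≥ 1 (shape–rate) is (a−1)/b = 36/9 ≈ 4.00.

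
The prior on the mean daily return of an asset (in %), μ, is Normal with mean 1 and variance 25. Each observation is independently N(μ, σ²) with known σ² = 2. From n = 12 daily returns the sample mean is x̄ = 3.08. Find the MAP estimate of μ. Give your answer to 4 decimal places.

μ̂_MAP = 3.0662

n = 12, x̄ = 3.08.
For a Normal prior and Normal likelihood with known variance, the posterior is Normal; its mode equals its mean, the precision-weighted average.
Prior precision 1/σ₀² = 1/25 = 0.04; data precision n/σ² = 12/2 = 6.
μ̂ = (0.04·1 + 6·3.08) / (0.04 + 6) = 18.52/6.04 = 463/151 ≈ 3.0662.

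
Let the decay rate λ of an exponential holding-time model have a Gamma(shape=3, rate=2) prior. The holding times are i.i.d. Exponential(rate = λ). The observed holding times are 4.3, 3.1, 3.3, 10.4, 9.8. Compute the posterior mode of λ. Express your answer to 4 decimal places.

λ̂_MAP = 0.2128

The Exponential(rate=λ) likelihood is ∝ λ^n e^(−λΣtᵢ). Here n = 5 and Σtᵢ = 4.3 + 3.1 + 3.3 + 10.4 + 9.8 = 30.9.
Posterior ∝ λ^2e^(−2λ) · λ^5e^(−30.9λ) = λ^7e^(−32.9λ), i.e. Gamma(8, 32.9).
Mode = (a−1)/b = 7/32.9 ≈ 0.2128.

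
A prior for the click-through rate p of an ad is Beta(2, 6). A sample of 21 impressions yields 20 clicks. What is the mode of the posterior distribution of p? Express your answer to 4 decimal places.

Prior: Beta(2, 6).
Data: 20 successes in 21 trials. The binomial likelihood contributes p^20(1−p)^1, so the posterior is Beta(2+20, 6+1) = Beta(22, 7).
For Beta(a, b) with a, b > 1 the mode is (a−1)/(a+b−2) = 21/27 ≈ 0.7778.

p̂_MAP = 0.7778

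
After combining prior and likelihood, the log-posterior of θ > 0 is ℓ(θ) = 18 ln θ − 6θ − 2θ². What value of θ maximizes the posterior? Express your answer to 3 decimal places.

ℓ'(θ) = 18/θ − 6 − 4θ. Setting this to zero and multiplying by θ: 4θ² + 6θ − 18 = 0.
θ = (−6 + √(6² + 4·4·18)) / (2·4) = (−6 + √324) / 8 = (−6 + 18)/8 = 3/2.
ℓ''(θ) = −18/θ² − 4 < 0, confirming a maximum.

θ̂_MAP = 1.500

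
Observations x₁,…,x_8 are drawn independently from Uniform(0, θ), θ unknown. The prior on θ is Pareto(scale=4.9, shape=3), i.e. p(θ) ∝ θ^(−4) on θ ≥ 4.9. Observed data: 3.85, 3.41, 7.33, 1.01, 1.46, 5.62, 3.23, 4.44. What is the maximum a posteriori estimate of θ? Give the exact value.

The Uniform(0, θ) likelihood is θ^(−n) for θ ≥ max(xᵢ), zero otherwise. Here max(xᵢ) = 7.33.
Posterior ∝ θ^(−4) · θ^(−8) = θ^(−12) on θ ≥ max(4.9, 7.33) = 7.33.
This density is strictly decreasing in θ, so the posterior mode lies at the lower boundary of the support.

θ̂_MAP = 7.33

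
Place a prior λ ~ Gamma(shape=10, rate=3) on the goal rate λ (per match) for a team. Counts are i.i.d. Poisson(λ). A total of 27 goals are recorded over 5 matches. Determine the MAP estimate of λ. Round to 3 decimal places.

λ̂_MAP = 4.500

Σxᵢ = 27, n = 5.
Posterior ∝ λ^9e^(−3λ) · λ^27e^(−5λ) = λ^36e^(−8λ), i.e. Gamma(shape=37, rate=8).
The mode of a Gamma(a, b) with a ≥ 1 (shape–rate) is (a−1)/b = 36/8 ≈ 4.500.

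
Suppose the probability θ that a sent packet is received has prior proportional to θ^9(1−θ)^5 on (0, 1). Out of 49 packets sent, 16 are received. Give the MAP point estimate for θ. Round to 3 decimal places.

θ̂_MAP = 0.397

The prior density ∝ θ^9(1−θ)^5 is the kernel of Beta(10, 6).
Data: 16 successes in 49 trials. The binomial likelihood contributes θ^16(1−θ)^33, so the posterior is Beta(10+16, 6+33) = Beta(26, 39).
For Beta(a, b) with a, b > 1 the mode is (a−1)/(a+b−2) = 25/63 ≈ 0.397.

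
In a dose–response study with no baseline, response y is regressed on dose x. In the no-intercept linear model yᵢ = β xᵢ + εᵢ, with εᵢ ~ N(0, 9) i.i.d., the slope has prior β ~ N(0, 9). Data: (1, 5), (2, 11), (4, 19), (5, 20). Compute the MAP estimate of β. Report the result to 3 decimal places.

β̂_MAP = 4.319

log p(β | y) = −Σ(yᵢ − βxᵢ)²/(2·9) − β²/(2·9) + const.
Setting the derivative to zero: Σxᵢ(yᵢ − βxᵢ)/9 − β/9 = 0, so β = Σxᵢyᵢ / (Σxᵢ² + σ²/τ²).
Σxᵢyᵢ = 1·5 + 2·11 + 4·19 + 5·20 = 203; Σxᵢ² = 46; σ²/τ² = 1.
β̂_MAP = 203 / (46 + 1) = 203/47 ≈ 4.319.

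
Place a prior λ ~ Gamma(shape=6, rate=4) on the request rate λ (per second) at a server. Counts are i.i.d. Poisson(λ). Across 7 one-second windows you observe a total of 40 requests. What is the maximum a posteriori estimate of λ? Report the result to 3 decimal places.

λ̂_MAP = 4.091

Σxᵢ = 40, n = 7.
Posterior ∝ λ^5e^(−4λ) · λ^40e^(−7λ) = λ^45e^(−11λ), i.e. Gamma(shape=46, rate=11).
The mode of a Gamma(a, b) with a ≥ 1 (shape–rate) is (a−1)/b = 45/11 ≈ 4.091.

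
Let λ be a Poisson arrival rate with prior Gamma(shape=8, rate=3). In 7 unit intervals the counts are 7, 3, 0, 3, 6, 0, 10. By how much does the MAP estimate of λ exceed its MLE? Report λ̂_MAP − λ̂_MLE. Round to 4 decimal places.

MAP − MLE = -0.5429

Σxᵢ = 29. Posterior is Gamma(37, 10); MAP = (37−1)/10 = 36/10 ≈ 3.60000.
MLE = x̄ = 29/7 ≈ 4.14286.
Difference = 36/10 − 29/7 = -19/35 ≈ -0.5429.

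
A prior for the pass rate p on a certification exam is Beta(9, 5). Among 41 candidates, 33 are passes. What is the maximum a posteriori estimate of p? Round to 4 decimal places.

p̂_MAP = 0.7736

Prior: Beta(9, 5).
Data: 33 successes in 41 trials. The binomial likelihood contributes p^33(1−p)^8, so the posterior is Beta(9+33, 5+8) = Beta(42, 13).
For Beta(a, b) with a, b > 1 the mode is (a−1)/(a+b−2) = 41/53 ≈ 0.7736.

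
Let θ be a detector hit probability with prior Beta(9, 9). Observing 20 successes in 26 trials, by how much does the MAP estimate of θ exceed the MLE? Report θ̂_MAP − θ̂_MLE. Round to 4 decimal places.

MAP − MLE = -0.1026

Posterior is Beta(29, 15); MAP = (29−1)/(44−2) = 28/42 ≈ 0.66667.
MLE ignores the prior: θ̂_MLE = k/n = 20/26 ≈ 0.76923.
Difference = 28/42 − 20/26 = -4/39 ≈ -0.1026.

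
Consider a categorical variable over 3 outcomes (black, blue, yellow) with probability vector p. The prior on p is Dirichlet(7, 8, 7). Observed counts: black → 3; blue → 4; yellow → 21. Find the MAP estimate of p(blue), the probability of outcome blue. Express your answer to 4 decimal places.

The posterior is Dirichlet(αᵢ + nᵢ) = Dirichlet(10, 12, 28).
For a Dirichlet(a₁,…,a_K) with all aᵢ > 1, the mode has j-th component (aⱼ − 1)/(Σaᵢ − K).
Here Σaᵢ = 50 and K = 3, so p(blue) = (12 − 1)/(50 − 3) = 11/47 ≈ 0.2340.

MAP estimate of p(blue) = 0.2340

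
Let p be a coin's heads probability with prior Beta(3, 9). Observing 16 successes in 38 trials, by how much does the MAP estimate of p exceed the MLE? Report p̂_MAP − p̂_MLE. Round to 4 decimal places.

MAP − MLE = -0.0461

Posterior is Beta(19, 31); MAP = (19−1)/(50−2) = 18/48 ≈ 0.37500.
MLE ignores the prior: p̂_MLE = k/n = 16/38 ≈ 0.42105.
Difference = 18/48 − 16/38 = -7/152 ≈ -0.0461.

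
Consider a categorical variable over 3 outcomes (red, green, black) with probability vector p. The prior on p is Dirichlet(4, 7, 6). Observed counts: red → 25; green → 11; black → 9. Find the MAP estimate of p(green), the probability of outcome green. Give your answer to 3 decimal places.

The posterior is Dirichlet(αᵢ + nᵢ) = Dirichlet(29, 18, 15).
For a Dirichlet(a₁,…,a_K) with all aᵢ > 1, the mode has j-th component (aⱼ − 1)/(Σaᵢ − K).
Here Σaᵢ = 62 and K = 3, so p(green) = (18 − 1)/(62 − 3) = 17/59 ≈ 0.288.

MAP estimate of p(green) = 0.288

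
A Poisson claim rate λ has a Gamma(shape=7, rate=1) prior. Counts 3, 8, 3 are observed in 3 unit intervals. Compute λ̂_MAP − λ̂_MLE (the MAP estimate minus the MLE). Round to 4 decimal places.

Σxᵢ = 14. Posterior is Gamma(21, 4); MAP = (21−1)/4 = 20/4 ≈ 5.00000.
MLE = x̄ = 14/3 ≈ 4.66667.
Difference = 20/4 − 14/3 = 1/3 ≈ 0.3333.

MAP − MLE = 0.3333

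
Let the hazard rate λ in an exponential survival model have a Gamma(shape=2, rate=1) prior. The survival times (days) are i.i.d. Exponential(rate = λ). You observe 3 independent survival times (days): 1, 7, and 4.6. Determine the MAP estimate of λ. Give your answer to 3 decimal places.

λ̂_MAP = 0.294

The Exponential(rate=λ) likelihood is ∝ λ^n e^(−λΣtᵢ). Here n = 3 and Σtᵢ = 1 + 7 + 4.6 = 12.6.
Posterior ∝ λe^(−1λ) · λ^3e^(−12.6λ) = λ^4e^(−13.6λ), i.e. Gamma(5, 13.6).
Mode = (a−1)/b = 4/13.6 ≈ 0.294.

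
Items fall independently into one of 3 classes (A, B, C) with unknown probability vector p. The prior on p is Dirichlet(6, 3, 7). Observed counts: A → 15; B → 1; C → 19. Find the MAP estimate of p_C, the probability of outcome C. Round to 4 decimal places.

The posterior is Dirichlet(αᵢ + nᵢ) = Dirichlet(21, 4, 26).
For a Dirichlet(a₁,…,a_K) with all aᵢ > 1, the mode has j-th component (aⱼ − 1)/(Σaᵢ − K).
Here Σaᵢ = 51 and K = 3, so p_C = (26 − 1)/(51 − 3) = 25/48 ≈ 0.5208.

MAP estimate of p_C = 0.5208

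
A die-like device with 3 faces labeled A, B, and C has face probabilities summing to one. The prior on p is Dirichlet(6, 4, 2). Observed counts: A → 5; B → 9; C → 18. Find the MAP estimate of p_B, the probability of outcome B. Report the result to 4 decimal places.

The posterior is Dirichlet(αᵢ + nᵢ) = Dirichlet(11, 13, 20).
For a Dirichlet(a₁,…,a_K) with all aᵢ > 1, the mode has j-th component (aⱼ − 1)/(Σaᵢ − K).
Here Σaᵢ = 44 and K = 3, so p_B = (13 − 1)/(44 − 3) = 12/41 ≈ 0.2927.

MAP estimate of p_B = 0.2927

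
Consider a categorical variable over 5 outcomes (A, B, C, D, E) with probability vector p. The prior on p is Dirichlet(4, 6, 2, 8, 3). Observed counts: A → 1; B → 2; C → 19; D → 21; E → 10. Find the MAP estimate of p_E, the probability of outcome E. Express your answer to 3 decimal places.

MAP estimate of p_E = 0.169

The posterior is Dirichlet(αᵢ + nᵢ) = Dirichlet(5, 8, 21, 29, 13).
For a Dirichlet(a₁,…,a_K) with all aᵢ > 1, the mode has j-th component (aⱼ − 1)/(Σaᵢ − K).
Here Σaᵢ = 76 and K = 5, so p_E = (13 − 1)/(76 − 5) = 12/71 ≈ 0.169.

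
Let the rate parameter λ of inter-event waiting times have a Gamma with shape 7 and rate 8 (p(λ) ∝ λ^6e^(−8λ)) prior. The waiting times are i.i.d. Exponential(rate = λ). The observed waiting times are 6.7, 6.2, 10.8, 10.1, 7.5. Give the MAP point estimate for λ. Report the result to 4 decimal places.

The Exponential(rate=λ) likelihood is ∝ λ^n e^(−λΣtᵢ). Here n = 5 and Σtᵢ = 6.7 + 6.2 + 10.8 + 10.1 + 7.5 = 41.3.
Posterior ∝ λ^6e^(−8λ) · λ^5e^(−41.3λ) = λ^11e^(−49.3λ), i.e. Gamma(12, 49.3).
Mode = (a−1)/b = 11/49.3 ≈ 0.2231.

λ̂_MAP = 0.2231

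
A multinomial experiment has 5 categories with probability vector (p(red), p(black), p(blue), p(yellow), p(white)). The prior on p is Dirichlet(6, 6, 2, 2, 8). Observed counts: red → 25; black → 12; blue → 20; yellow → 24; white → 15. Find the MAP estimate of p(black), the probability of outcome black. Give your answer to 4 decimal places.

The posterior is Dirichlet(αᵢ + nᵢ) = Dirichlet(31, 18, 22, 26, 23).
For a Dirichlet(a₁,…,a_K) with all aᵢ > 1, the mode has j-th component (aⱼ − 1)/(Σaᵢ − K).
Here Σaᵢ = 120 and K = 5, so p(black) = (18 − 1)/(120 − 5) = 17/115 ≈ 0.1478.

MAP estimate of p(black) = 0.1478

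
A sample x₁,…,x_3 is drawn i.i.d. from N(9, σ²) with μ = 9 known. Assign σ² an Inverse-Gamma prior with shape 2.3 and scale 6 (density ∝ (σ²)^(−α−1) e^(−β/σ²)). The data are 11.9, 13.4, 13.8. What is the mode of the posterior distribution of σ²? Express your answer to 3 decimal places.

Sum of squared deviations about the known mean: SS = (11.9−9)² + (13.4−9)² + (13.8−9)² = 50.81.
The Normal likelihood contributes (σ²)^(−n/2) exp(−SS/(2σ²)), so the posterior is Inverse-Gamma(α + n/2, β + SS/2) = Inverse-Gamma(3.8, 31.405).
The mode of Inverse-Gamma(a, b) is b/(a+1) = 31.405/4.8 ≈ 6.543.

σ̂²_MAP = 6.543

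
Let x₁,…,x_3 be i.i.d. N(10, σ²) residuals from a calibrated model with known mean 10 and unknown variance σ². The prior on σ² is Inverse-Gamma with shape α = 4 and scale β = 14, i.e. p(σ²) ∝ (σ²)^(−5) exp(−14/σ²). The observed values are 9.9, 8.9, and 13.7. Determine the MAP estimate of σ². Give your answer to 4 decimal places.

σ̂²_MAP = 3.3008

Sum of squared deviations about the known mean: SS = (9.9−10)² + (8.9−10)² + (13.7−10)² = 14.91.
The Normal likelihood contributes (σ²)^(−n/2) exp(−SS/(2σ²)), so the posterior is Inverse-Gamma(α + n/2, β + SS/2) = Inverse-Gamma(5.5, 21.455).
The mode of Inverse-Gamma(a, b) is b/(a+1) = 21.455/6.5 ≈ 3.3008.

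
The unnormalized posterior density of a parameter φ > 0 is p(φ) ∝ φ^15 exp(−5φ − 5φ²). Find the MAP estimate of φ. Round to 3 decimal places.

ℓ'(φ) = 15/φ − 5 − 10φ. Setting this to zero and multiplying by φ: 10φ² + 5φ − 15 = 0.
φ = (−5 + √(5² + 4·10·15)) / (2·10) = (−5 + √625) / 20 = (−5 + 25)/20 = 1.
ℓ''(φ) = −15/φ² − 10 < 0, confirming a maximum.

φ̂_MAP = 1.000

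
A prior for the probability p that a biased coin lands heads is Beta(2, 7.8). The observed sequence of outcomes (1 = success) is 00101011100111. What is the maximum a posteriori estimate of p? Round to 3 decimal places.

Prior: Beta(2, 7.8).
Data: 8 successes in 14 trials (from the sequence). The binomial likelihood contributes p^8(1−p)^6, so the posterior is Beta(2+8, 7.8+6) = Beta(10, 13.8).
For Beta(a, b) with a, b > 1 the mode is (a−1)/(a+b−2) = 9/21.8 ≈ 0.413.

p̂_MAP = 0.413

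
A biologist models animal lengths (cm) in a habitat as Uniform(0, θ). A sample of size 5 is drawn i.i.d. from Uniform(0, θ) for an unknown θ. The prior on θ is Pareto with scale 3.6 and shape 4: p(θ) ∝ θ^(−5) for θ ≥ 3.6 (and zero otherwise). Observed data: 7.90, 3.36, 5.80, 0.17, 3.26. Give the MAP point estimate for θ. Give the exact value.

The Uniform(0, θ) likelihood is θ^(−n) for θ ≥ max(xᵢ), zero otherwise. Here max(xᵢ) = 7.90.
Posterior ∝ θ^(−5) · θ^(−5) = θ^(−10) on θ ≥ max(3.6, 7.90) = 7.90.
This density is strictly decreasing in θ, so the posterior mode lies at the lower boundary of the support.

θ̂_MAP = 7.90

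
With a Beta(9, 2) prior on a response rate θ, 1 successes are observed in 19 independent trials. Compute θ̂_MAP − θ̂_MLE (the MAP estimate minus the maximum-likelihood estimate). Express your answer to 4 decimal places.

MAP − MLE = 0.2688

Posterior is Beta(10, 20); MAP = (10−1)/(30−2) = 9/28 ≈ 0.32143.
MLE ignores the prior: θ̂_MLE = k/n = 1/19 ≈ 0.05263.
Difference = 9/28 − 1/19 = 143/532 ≈ 0.2688.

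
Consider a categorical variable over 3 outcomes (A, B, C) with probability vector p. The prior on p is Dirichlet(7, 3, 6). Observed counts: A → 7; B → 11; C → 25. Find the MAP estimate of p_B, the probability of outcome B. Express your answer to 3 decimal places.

MAP estimate of p_B = 0.232

The posterior is Dirichlet(αᵢ + nᵢ) = Dirichlet(14, 14, 31).
For a Dirichlet(a₁,…,a_K) with all aᵢ > 1, the mode has j-th component (aⱼ − 1)/(Σaᵢ − K).
Here Σaᵢ = 59 and K = 3, so p_B = (14 − 1)/(59 − 3) = 13/56 ≈ 0.232.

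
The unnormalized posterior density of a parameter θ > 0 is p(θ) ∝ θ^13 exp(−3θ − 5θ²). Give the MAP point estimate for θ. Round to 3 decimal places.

ℓ'(θ) = 13/θ − 3 − 10θ. Setting this to zero and multiplying by θ: 10θ² + 3θ − 13 = 0.
θ = (−3 + √(3² + 4·10·13)) / (2·10) = (−3 + √529) / 20 = (−3 + 23)/20 = 1.
ℓ''(θ) = −13/θ² − 10 < 0, confirming a maximum.

θ̂_MAP = 1.000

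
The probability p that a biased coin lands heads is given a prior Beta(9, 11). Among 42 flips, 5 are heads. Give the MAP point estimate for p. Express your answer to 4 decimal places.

Prior: Beta(9, 11).
Data: 5 successes in 42 trials. The binomial likelihood contributes p^5(1−p)^37, so the posterior is Beta(9+5, 11+37) = Beta(14, 48).
For Beta(a, b) with a, b > 1 the mode is (a−1)/(a+b−2) = 13/60 ≈ 0.2167.

p̂_MAP = 0.2167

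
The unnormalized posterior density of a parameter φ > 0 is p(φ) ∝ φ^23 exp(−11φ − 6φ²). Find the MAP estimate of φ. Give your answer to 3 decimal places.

φ̂_MAP = 1.000

ℓ'(φ) = 23/φ − 11 − 12φ. Setting this to zero and multiplying by φ: 12φ² + 11φ − 23 = 0.
φ = (−11 + √(11² + 4·12·23)) / (2·12) = (−11 + √1225) / 24 = (−11 + 35)/24 = 1.
ℓ''(φ) = −23/φ² − 12 < 0, confirming a maximum.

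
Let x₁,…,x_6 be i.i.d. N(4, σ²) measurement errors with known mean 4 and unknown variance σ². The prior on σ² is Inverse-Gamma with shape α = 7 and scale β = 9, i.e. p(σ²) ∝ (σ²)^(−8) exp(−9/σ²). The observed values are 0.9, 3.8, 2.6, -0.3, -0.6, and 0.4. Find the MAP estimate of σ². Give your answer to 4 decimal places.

Sum of squared deviations about the known mean: SS = (0.9−4)² + (3.8−4)² + (2.6−4)² + (-0.3−4)² + (-0.6−4)² + (0.4−4)² = 64.22.
The Normal likelihood contributes (σ²)^(−n/2) exp(−SS/(2σ²)), so the posterior is Inverse-Gamma(α + n/2, β + SS/2) = Inverse-Gamma(10, 41.11).
The mode of Inverse-Gamma(a, b) is b/(a+1) = 41.11/11 ≈ 3.7373.

σ̂²_MAP = 3.7373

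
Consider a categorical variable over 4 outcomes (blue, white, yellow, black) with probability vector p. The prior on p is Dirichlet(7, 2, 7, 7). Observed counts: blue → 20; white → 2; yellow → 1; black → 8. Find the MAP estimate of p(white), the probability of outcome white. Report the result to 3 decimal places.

The posterior is Dirichlet(αᵢ + nᵢ) = Dirichlet(27, 4, 8, 15).
For a Dirichlet(a₁,…,a_K) with all aᵢ > 1, the mode has j-th component (aⱼ − 1)/(Σaᵢ − K).
Here Σaᵢ = 54 and K = 4, so p(white) = (4 − 1)/(54 − 4) = 3/50 ≈ 0.060.

MAP estimate of p(white) = 0.060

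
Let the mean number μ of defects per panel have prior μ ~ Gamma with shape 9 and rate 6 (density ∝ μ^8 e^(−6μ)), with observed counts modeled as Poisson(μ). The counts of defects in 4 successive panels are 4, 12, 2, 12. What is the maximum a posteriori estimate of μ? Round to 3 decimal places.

Σxᵢ = 4+12+2+12 = 30, with n = 4.
Posterior ∝ μ^8e^(−6μ) · μ^30e^(−4μ) = μ^38e^(−10μ), i.e. Gamma(shape=39, rate=10).
The mode of a Gamma(a, b) with a ≥ 1 (shape–rate) is (a−1)/b = 38/10 ≈ 3.800.

μ̂_MAP = 3.800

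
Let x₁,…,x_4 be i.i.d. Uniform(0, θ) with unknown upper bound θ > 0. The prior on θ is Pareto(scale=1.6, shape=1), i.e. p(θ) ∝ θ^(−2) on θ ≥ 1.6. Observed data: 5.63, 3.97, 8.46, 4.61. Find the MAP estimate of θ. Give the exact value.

θ̂_MAP = 8.46

The Uniform(0, θ) likelihood is θ^(−n) for θ ≥ max(xᵢ), zero otherwise. Here max(xᵢ) = 8.46.
Posterior ∝ θ^(−2) · θ^(−4) = θ^(−6) on θ ≥ max(1.6, 8.46) = 8.46.
This density is strictly decreasing in θ, so the posterior mode lies at the lower boundary of the support.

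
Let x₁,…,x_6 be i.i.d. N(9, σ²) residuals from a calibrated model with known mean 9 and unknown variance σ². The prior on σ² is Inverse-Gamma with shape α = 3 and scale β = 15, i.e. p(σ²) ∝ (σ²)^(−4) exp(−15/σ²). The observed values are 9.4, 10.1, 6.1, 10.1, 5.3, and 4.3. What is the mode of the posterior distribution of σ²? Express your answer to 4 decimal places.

Sum of squared deviations about the known mean: SS = (9.4−9)² + (10.1−9)² + (6.1−9)² + (10.1−9)² + (5.3−9)² + (4.3−9)² = 46.77.
The Normal likelihood contributes (σ²)^(−n/2) exp(−SS/(2σ²)), so the posterior is Inverse-Gamma(α + n/2, β + SS/2) = Inverse-Gamma(6, 38.385).
The mode of Inverse-Gamma(a, b) is b/(a+1) = 38.385/7 ≈ 5.4836.

σ̂²_MAP = 5.4836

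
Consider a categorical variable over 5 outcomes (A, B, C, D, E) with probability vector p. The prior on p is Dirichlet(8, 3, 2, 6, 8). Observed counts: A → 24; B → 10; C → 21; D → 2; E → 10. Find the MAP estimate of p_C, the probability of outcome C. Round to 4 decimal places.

MAP estimate of p_C = 0.2472

The posterior is Dirichlet(αᵢ + nᵢ) = Dirichlet(32, 13, 23, 8, 18).
For a Dirichlet(a₁,…,a_K) with all aᵢ > 1, the mode has j-th component (aⱼ − 1)/(Σaᵢ − K).
Here Σaᵢ = 94 and K = 5, so p_C = (23 − 1)/(94 − 5) = 22/89 ≈ 0.2472.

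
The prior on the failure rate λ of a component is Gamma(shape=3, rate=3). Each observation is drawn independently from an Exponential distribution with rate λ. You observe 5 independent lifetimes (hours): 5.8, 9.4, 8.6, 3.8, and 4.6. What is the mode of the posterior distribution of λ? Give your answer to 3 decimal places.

λ̂_MAP = 0.199

The Exponential(rate=λ) likelihood is ∝ λ^n e^(−λΣtᵢ). Here n = 5 and Σtᵢ = 5.8 + 9.4 + 8.6 + 3.8 + 4.6 = 32.2.
Posterior ∝ λ^2e^(−3λ) · λ^5e^(−32.2λ) = λ^7e^(−35.2λ), i.e. Gamma(8, 35.2).
Mode = (a−1)/b = 7/35.2 ≈ 0.199.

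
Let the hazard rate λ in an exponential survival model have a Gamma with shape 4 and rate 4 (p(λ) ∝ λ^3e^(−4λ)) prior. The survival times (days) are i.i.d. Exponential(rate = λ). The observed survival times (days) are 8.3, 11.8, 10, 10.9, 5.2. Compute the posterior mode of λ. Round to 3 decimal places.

λ̂_MAP = 0.159

The Exponential(rate=λ) likelihood is ∝ λ^n e^(−λΣtᵢ). Here n = 5 and Σtᵢ = 8.3 + 11.8 + 10 + 10.9 + 5.2 = 46.2.
Posterior ∝ λ^3e^(−4λ) · λ^5e^(−46.2λ) = λ^8e^(−50.2λ), i.e. Gamma(9, 50.2).
Mode = (a−1)/b = 8/50.2 ≈ 0.159.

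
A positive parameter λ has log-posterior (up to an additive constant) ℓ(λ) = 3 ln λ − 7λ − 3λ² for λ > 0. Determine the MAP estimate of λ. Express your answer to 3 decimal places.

λ̂_MAP = 0.333

ℓ'(λ) = 3/λ − 7 − 6λ. Setting this to zero and multiplying by λ: 6λ² + 7λ − 3 = 0.
λ = (−7 + √(7² + 4·6·3)) / (2·6) = (−7 + √121) / 12 = (−7 + 11)/12 = 1/3.
ℓ''(λ) = −3/λ² − 6 < 0, confirming a maximum.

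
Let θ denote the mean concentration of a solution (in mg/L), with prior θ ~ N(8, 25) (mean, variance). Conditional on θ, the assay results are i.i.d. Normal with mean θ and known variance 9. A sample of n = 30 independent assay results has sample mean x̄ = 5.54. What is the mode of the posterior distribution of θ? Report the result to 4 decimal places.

θ̂_MAP = 5.5692

n = 30, x̄ = 5.54.
For a Normal prior and Normal likelihood with known variance, the posterior is Normal; its mode equals its mean, the precision-weighted average.
Prior precision 1/σ₀² = 1/25 = 0.04; data precision n/σ² = 30/9 = 10/3.
θ̂ = (0.04·8 + (10/3)·5.54) / (0.04 + 10/3) = (1409/75)/(253/75) = 1409/253 ≈ 5.5692.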